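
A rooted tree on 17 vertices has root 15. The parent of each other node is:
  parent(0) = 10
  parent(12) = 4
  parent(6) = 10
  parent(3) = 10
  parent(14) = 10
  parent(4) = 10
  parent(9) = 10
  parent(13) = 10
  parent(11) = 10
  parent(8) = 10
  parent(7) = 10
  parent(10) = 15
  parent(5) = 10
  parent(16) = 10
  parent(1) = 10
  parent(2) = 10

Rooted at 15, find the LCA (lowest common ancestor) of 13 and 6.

10

Path 13→root: 13 10 15; path 6→root: 6 10 15.
First common node: 10.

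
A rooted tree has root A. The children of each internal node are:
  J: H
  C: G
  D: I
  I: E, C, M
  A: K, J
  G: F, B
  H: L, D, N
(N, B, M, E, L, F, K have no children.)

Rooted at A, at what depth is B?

7

Climbing from B to the root: B – G – C – I – D – H – J – A. That's 7 steps.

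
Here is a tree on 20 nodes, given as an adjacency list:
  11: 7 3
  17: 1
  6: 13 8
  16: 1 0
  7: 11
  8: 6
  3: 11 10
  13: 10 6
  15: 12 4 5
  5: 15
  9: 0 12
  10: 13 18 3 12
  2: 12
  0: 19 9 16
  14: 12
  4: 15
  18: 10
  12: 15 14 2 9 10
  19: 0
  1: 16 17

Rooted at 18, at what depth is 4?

4

18–10–12–15–4 — 4 edges.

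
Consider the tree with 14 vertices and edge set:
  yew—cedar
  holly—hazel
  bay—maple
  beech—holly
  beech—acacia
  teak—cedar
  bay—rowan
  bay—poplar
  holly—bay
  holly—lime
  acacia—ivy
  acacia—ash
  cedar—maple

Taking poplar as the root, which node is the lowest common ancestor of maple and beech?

maple's ancestor chain is maple, bay, poplar and beech's is beech, holly, bay, poplar; they first meet at bay.

bay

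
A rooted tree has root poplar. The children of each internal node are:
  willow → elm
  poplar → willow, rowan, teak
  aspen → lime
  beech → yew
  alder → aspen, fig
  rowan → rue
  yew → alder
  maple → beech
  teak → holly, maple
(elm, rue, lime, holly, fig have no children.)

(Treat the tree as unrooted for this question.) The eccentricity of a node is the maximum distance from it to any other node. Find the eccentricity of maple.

The node farthest from maple is lime, via maple – beech – yew – alder – aspen – lime — 5 edges.

5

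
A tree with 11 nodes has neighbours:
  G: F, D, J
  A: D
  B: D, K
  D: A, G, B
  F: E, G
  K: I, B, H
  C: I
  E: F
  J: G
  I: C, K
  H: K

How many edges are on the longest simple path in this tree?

BFS from C reaches E last, at distance 7; BFS from E confirms no node is farther.
Path: C – I – K – B – D – G – F – E.

7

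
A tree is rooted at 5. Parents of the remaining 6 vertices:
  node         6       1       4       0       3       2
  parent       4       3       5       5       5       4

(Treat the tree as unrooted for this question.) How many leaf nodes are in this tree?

Exactly 4 nodes have a single neighbour: 0, 1, 2, 6.

4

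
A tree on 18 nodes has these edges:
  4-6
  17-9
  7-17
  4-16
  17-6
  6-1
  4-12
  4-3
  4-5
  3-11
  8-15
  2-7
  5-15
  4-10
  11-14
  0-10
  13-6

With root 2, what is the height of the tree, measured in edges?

7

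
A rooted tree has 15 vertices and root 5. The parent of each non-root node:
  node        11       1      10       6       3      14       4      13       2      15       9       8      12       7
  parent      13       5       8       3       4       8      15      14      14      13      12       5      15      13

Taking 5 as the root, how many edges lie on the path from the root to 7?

Path from 5 to 7: 5 → 8 → 14 → 13 → 7, which has 4 edges.

4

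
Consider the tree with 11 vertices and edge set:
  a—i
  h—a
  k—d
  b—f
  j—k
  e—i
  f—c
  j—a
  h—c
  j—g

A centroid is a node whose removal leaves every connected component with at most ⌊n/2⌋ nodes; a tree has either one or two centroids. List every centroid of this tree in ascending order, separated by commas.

Removing a splits the tree into components of sizes 4, 4, 2; the largest is 4 ≤ ⌊11/2⌋ = 5.
No neighbour of a does as well, so a is the unique centroid.

a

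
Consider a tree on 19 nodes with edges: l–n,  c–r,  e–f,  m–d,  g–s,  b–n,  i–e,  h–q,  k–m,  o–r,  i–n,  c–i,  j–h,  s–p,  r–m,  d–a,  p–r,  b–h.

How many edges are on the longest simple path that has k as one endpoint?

8

Distances from k peak at 8, attained at q (j also at distance 8).
k – m – r – c – i – n – b – h – q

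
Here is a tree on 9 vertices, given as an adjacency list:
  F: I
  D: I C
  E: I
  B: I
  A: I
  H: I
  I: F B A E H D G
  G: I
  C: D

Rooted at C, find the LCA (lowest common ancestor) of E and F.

I

E's ancestor chain is E, I, D, C and F's is F, I, D, C; they first meet at I.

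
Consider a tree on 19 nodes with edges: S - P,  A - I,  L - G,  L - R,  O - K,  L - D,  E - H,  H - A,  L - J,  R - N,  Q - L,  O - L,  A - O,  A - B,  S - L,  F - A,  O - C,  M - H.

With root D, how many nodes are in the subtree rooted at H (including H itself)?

3

H's subtree: {H, M, E}, size 3.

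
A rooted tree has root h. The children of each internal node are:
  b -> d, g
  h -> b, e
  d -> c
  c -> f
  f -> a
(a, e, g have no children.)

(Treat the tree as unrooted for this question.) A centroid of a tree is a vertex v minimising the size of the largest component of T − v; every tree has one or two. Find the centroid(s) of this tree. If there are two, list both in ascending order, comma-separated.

If d is removed the pieces have sizes 4, 3, all ≤ ⌊8/2⌋ = 4.
Its neighbour b also leaves a largest component of size 4, so both are centroids.

b, d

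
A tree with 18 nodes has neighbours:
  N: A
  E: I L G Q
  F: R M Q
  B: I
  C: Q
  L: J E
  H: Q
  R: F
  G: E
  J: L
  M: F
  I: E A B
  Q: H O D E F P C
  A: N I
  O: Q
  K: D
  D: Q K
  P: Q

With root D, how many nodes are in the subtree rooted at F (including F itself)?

3

Descendants of F (including itself): F, R, M. That's 3.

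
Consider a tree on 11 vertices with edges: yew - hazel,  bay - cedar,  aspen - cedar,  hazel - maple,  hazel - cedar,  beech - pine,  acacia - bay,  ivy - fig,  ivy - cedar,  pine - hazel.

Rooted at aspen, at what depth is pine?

aspen–cedar–hazel–pine — 3 edges.

3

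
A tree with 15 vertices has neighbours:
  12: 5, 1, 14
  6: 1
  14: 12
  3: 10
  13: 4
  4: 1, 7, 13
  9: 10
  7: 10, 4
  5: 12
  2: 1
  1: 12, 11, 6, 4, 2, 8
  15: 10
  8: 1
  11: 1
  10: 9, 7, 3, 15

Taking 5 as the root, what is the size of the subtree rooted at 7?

5

7's subtree: {7, 10, 3, 15, 9}, size 5.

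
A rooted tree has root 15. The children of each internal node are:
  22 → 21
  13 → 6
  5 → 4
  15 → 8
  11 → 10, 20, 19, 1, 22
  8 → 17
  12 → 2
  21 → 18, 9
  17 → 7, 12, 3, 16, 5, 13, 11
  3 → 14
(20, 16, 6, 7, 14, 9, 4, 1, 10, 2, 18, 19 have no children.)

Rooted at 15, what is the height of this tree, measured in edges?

18 sits deepest: 15 – 8 – 17 – 11 – 22 – 21 – 18 — 6 edges from the root.

6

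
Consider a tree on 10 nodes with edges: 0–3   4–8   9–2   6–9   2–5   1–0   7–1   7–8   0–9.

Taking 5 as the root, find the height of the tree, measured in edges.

7

The longest root-to-leaf path is 5–2–9–0–1–7–8–4 (7 edges).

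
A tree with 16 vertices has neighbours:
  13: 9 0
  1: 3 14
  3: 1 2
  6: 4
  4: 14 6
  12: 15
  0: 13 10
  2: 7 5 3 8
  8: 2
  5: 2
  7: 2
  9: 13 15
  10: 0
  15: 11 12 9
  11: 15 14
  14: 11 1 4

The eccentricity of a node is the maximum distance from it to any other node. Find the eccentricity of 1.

7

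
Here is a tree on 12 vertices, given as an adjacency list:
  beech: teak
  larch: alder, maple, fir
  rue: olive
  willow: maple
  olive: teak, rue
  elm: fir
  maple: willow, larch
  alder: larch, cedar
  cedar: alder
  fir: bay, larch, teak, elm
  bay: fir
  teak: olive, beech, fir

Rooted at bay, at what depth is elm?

2

Climbing from elm to the root: elm – fir – bay. That's 2 steps.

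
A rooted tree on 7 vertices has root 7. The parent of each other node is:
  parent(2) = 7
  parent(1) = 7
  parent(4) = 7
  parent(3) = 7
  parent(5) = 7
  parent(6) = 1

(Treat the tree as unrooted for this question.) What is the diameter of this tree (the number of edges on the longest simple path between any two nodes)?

3

A longest path is 6–1–7–5, with 3 edges.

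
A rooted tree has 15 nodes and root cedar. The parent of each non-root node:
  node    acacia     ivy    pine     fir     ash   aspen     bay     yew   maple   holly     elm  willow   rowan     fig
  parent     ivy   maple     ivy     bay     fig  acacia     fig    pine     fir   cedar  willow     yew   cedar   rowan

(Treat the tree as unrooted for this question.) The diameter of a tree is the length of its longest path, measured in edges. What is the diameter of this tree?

BFS from holly reaches elm last, at distance 11; BFS from elm confirms no node is farther.
Path: holly–cedar–rowan–fig–bay–fir–maple–ivy–pine–yew–willow–elm.

11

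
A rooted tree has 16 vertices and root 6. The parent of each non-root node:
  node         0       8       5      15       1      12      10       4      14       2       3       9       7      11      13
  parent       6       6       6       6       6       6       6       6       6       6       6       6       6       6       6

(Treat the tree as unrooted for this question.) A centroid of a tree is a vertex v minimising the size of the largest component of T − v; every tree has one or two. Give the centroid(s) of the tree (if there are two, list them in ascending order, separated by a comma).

6

If 6 is removed the pieces have sizes 1, 1, 1, 1, 1, 1, 1, 1, 1, 1, 1, 1, 1, 1, 1, all ≤ ⌊16/2⌋ = 8.
Every other node leaves some component of size > 8, so the centroid is unique.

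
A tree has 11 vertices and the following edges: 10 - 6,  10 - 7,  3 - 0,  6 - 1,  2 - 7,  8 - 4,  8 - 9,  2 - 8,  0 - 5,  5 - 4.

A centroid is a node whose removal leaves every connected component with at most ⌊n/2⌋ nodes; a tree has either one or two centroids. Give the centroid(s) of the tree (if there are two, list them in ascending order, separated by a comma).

Delete 8: the remaining components have sizes 5, 4, 1. Max 5 ≤ 5, so 8 is a centroid.
Every other node leaves some component of size > 5, so the centroid is unique.

8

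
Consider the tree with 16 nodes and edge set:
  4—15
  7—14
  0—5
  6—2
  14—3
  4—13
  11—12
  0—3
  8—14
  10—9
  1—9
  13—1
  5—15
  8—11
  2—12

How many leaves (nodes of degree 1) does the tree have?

The leaves are 6, 7, 10.
That is 3 leaves.

3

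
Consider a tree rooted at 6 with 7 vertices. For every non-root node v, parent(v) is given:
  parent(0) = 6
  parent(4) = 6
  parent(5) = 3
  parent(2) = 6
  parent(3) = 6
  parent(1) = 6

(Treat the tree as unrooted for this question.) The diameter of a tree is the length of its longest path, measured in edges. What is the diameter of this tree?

3

Starting from 5, a farthest node is 1 at distance 3.
One longest path: 5 – 3 – 6 – 1.
So the diameter is 3.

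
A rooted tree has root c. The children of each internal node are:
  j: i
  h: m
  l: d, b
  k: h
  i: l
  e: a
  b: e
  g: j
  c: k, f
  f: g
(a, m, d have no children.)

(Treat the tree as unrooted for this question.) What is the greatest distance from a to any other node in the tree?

11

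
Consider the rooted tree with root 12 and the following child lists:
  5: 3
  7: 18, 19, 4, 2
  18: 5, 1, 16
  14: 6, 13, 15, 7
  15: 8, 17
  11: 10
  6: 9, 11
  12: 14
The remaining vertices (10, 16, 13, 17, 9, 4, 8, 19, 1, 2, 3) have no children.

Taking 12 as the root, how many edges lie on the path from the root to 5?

4

Path from 12 to 5: 12–14–7–18–5, which has 4 edges.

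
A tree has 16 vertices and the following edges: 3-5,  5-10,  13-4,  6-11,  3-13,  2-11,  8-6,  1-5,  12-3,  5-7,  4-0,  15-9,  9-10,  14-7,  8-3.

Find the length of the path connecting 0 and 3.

Walking from 0: 0 – 4 – 13 – 3. Length 3.

3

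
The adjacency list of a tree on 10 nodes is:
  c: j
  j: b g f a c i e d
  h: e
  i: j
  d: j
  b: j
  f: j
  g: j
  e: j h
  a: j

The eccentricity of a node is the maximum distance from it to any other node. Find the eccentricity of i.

Distances from i peak at 3, attained at h.
i-j-e-h

3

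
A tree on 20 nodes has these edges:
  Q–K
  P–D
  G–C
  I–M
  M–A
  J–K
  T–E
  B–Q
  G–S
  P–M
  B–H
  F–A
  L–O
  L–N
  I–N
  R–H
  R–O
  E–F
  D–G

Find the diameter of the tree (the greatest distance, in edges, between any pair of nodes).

14

A longest path is J–K–Q–B–H–R–O–L–N–I–M–A–F–E–T, with 14 edges.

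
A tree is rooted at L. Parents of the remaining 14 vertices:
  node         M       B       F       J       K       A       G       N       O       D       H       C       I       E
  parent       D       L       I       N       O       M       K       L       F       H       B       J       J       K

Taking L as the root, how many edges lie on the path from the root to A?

5

Climbing from A to the root: A–M–D–H–B–L. That's 5 steps.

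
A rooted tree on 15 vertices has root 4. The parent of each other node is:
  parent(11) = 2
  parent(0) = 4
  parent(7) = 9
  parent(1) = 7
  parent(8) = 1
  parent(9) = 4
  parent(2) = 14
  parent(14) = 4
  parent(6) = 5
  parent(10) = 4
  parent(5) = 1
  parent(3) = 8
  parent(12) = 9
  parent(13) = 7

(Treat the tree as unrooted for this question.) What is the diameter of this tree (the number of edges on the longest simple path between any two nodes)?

BFS from 11 reaches 6 last, at distance 8; BFS from 6 confirms no node is farther.
Path: 11-2-14-4-9-7-1-5-6.

8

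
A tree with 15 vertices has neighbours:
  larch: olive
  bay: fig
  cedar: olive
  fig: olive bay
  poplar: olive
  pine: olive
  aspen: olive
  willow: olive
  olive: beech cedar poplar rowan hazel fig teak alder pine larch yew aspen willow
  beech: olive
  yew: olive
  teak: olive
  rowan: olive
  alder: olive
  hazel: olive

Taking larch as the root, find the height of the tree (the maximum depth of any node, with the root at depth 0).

3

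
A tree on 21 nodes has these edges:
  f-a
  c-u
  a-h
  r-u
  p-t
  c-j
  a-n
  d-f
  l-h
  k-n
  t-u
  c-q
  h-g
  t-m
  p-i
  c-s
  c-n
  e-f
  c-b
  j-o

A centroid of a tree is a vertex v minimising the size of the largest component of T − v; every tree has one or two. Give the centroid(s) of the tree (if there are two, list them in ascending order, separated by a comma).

c

If c is removed the pieces have sizes 9, 6, 2, 1, 1, 1, all ≤ ⌊21/2⌋ = 10.
Every other node leaves some component of size > 10, so the centroid is unique.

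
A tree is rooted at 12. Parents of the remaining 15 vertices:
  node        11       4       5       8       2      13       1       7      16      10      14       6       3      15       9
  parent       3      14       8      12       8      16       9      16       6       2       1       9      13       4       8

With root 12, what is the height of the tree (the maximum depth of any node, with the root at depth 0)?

7

A deepest node is 11, reached by 12 → 8 → 9 → 6 → 16 → 13 → 3 → 11.
That path has 7 edges, so the height is 7.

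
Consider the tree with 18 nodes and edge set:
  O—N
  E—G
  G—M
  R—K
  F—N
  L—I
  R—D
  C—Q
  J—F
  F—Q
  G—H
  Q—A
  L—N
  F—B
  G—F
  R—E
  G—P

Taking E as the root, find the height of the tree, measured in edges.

The longest root-to-leaf path is E–G–F–N–L–I (5 edges).

5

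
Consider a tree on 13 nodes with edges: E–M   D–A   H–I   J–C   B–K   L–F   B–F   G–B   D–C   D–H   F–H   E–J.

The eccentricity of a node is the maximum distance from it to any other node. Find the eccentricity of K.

8

Distances from K peak at 8, attained at M.
K – B – F – H – D – C – J – E – M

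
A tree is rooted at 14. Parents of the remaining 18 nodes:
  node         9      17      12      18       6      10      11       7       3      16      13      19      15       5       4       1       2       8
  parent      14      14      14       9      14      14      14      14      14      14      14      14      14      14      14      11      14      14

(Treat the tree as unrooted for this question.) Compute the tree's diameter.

BFS from 18 reaches 1 last, at distance 4; BFS from 1 confirms no node is farther.
Path: 18 - 9 - 14 - 11 - 1.

4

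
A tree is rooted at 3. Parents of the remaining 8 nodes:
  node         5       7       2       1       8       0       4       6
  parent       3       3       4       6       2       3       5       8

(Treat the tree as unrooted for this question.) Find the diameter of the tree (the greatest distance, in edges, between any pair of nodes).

Starting from 7, a farthest node is 1 at distance 7.
One longest path: 7-3-5-4-2-8-6-1.
So the diameter is 7.

7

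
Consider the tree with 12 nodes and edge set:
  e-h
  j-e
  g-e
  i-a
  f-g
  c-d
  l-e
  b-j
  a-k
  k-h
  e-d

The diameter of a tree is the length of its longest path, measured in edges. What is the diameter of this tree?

6

Starting from i, a farthest node is b at distance 6.
One longest path: i – a – k – h – e – j – b.
So the diameter is 6.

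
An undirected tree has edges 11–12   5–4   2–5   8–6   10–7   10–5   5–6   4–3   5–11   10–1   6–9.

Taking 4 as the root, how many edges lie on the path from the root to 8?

4 → 5 → 6 → 8 — 3 edges.

3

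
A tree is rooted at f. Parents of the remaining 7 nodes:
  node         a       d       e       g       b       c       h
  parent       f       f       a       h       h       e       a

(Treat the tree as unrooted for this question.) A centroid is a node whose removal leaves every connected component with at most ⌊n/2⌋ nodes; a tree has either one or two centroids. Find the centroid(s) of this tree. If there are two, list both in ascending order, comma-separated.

If a is removed the pieces have sizes 3, 2, 2, all ≤ ⌊8/2⌋ = 4.
No neighbour of a does as well, so a is the unique centroid.

a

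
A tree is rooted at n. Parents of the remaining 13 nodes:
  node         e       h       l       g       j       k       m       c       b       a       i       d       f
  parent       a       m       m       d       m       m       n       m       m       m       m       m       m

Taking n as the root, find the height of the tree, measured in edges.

3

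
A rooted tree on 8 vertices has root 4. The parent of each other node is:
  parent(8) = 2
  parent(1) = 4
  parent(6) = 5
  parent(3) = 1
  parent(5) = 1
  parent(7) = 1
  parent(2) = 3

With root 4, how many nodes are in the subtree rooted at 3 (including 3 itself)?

3

3's subtree: {3, 2, 8}, size 3.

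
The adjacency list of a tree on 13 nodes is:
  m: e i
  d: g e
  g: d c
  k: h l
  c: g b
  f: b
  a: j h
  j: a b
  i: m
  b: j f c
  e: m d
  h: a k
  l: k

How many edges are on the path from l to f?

l – k – h – a – j – b – f: 6 edges.

6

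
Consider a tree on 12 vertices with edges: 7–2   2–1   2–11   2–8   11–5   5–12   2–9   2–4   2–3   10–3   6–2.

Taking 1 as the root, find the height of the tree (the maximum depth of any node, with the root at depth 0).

4

The longest root-to-leaf path is 1-2-11-5-12 (4 edges).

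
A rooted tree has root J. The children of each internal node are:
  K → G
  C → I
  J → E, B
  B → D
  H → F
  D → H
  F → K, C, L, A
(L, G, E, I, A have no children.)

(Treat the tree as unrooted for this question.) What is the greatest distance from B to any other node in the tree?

A farthest node from B is I (G also at distance 5).
The path B–D–H–F–C–I has 5 edges.

5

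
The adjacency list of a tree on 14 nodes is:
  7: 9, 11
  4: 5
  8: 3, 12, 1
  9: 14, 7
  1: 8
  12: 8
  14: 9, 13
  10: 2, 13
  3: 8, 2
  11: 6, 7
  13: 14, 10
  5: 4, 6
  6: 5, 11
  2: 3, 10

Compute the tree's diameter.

A longest path is 4-5-6-11-7-9-14-13-10-2-3-8-1, with 12 edges.

12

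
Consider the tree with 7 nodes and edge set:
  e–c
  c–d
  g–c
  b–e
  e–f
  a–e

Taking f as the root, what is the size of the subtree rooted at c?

3

Descendants of c (including itself): c, d, g. That's 3.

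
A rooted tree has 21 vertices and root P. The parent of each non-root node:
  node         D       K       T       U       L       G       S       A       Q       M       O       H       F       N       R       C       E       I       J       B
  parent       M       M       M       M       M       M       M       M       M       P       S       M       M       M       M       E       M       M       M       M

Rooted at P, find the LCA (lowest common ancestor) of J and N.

M

Ancestors of J (toward the root): J, M, P.
Ancestors of N: N, M, P.
The deepest node appearing in both lists is M.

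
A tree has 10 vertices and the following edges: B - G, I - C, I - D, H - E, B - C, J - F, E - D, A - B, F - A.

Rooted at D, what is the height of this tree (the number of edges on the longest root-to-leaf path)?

A deepest node is J, reached by D – I – C – B – A – F – J.
That path has 6 edges, so the height is 6.

6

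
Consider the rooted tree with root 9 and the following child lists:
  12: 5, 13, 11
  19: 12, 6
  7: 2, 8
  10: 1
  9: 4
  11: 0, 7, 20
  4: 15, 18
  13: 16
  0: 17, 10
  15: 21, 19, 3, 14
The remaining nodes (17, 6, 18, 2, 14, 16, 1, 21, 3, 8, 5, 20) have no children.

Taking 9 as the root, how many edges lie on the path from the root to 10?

Path from 9 to 10: 9–4–15–19–12–11–0–10, which has 7 edges.

7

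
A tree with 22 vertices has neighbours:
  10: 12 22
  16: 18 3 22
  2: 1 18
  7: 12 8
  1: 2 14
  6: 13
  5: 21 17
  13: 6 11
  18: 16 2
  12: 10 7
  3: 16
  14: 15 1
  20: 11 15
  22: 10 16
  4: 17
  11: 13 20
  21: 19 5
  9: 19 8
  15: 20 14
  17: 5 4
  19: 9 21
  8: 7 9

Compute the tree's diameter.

20

BFS from 6 reaches 4 last, at distance 20; BFS from 4 confirms no node is farther.
Path: 6–13–11–20–15–14–1–2–18–16–22–10–12–7–8–9–19–21–5–17–4.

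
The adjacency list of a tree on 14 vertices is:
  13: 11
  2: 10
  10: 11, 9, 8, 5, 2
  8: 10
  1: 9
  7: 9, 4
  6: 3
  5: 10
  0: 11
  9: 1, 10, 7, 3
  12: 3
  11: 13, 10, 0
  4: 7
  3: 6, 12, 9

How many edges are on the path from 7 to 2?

Walking from 7: 7 - 9 - 10 - 2. Length 3.

3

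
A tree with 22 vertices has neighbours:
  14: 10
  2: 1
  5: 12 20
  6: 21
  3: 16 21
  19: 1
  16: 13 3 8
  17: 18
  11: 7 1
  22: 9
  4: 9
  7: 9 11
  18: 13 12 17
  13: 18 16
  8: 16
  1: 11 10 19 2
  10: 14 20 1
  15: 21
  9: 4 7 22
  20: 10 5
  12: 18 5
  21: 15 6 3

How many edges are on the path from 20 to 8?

6

Walking from 20: 20 - 5 - 12 - 18 - 13 - 16 - 8. Length 6.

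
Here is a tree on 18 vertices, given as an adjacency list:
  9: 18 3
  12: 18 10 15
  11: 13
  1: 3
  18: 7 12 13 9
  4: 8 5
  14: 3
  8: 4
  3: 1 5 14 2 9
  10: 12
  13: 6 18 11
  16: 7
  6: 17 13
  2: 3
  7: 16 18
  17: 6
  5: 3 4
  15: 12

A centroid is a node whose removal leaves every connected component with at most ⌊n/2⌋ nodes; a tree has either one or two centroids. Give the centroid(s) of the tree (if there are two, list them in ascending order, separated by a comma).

If 18 is removed the pieces have sizes 8, 4, 3, 2, all ≤ ⌊18/2⌋ = 9.
No neighbour of 18 does as well, so 18 is the unique centroid.

18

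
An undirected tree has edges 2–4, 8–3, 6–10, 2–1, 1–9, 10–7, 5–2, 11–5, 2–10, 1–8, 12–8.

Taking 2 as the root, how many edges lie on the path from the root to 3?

3

Path from 2 to 3: 2 → 1 → 8 → 3, which has 3 edges.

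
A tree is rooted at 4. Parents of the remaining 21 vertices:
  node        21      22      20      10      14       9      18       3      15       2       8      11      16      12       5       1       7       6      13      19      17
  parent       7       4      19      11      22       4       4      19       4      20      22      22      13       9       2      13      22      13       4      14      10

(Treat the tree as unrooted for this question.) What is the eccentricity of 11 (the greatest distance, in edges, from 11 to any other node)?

6

A farthest node from 11 is 5.
The path 11–22–14–19–20–2–5 has 6 edges.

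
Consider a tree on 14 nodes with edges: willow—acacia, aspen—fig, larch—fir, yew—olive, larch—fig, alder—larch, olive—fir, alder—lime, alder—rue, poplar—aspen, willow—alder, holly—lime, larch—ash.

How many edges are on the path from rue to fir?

3

Walking from rue: rue–alder–larch–fir. Length 3.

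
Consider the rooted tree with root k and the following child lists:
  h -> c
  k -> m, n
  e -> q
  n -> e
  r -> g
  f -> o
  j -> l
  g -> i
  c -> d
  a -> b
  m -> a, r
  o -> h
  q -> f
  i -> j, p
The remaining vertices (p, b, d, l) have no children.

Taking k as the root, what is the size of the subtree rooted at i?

4

i's subtree: {i, p, j, l}, size 4.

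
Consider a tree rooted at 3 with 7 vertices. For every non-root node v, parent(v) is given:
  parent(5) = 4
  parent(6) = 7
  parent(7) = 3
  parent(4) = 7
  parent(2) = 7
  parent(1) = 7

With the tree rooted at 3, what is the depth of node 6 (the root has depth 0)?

2

Path from 3 to 6: 3 – 7 – 6, which has 2 edges.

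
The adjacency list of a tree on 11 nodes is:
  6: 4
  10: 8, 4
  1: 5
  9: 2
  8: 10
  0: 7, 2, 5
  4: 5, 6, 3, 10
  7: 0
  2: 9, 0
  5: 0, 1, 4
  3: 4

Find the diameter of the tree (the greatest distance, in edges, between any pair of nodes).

A longest path is 9-2-0-5-4-10-8, with 6 edges.

6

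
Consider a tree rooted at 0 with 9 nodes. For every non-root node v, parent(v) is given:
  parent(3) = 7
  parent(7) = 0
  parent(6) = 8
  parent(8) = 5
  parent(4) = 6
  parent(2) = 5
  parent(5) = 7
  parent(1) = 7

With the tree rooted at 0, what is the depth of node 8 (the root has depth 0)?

Climbing from 8 to the root: 8–5–7–0. That's 3 steps.

3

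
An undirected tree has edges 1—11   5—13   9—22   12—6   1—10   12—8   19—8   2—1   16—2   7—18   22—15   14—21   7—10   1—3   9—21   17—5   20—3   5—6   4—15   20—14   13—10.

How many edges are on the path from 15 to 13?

9

15–22–9–21–14–20–3–1–10–13: 9 edges.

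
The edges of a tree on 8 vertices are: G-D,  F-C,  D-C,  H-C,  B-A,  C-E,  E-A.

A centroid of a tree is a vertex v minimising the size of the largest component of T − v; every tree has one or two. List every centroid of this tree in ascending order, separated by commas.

C

If C is removed the pieces have sizes 3, 2, 1, 1, all ≤ ⌊8/2⌋ = 4.
No neighbour of C does as well, so C is the unique centroid.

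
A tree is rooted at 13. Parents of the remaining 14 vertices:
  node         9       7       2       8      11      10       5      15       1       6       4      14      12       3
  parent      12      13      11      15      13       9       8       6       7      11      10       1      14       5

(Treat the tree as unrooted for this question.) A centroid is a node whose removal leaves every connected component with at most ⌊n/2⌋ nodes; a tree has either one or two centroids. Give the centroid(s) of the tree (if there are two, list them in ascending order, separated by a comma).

Removing 13 splits the tree into components of sizes 7, 7; the largest is 7 ≤ ⌊15/2⌋ = 7.
No neighbour of 13 does as well, so 13 is the unique centroid.

13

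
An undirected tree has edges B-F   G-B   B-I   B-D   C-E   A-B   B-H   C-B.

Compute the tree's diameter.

A longest path is E–C–B–D, with 3 edges.

3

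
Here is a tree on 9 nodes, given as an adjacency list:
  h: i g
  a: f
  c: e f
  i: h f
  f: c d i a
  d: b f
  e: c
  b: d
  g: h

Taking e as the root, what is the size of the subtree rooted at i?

3

The subtree rooted at i contains: i, h, g — 3 nodes.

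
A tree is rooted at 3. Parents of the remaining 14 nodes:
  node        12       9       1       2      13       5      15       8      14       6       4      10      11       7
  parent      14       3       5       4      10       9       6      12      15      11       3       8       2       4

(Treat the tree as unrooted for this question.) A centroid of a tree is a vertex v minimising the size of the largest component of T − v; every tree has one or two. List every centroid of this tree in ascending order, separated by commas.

11

Delete 11: the remaining components have sizes 7, 7. Max 7 ≤ 7, so 11 is a centroid.
No neighbour of 11 does as well, so 11 is the unique centroid.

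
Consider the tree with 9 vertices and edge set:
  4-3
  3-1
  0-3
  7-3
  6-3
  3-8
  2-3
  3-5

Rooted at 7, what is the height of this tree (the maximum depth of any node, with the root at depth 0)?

A deepest node is 4, reached by 7–3–4.
That path has 2 edges, so the height is 2.

2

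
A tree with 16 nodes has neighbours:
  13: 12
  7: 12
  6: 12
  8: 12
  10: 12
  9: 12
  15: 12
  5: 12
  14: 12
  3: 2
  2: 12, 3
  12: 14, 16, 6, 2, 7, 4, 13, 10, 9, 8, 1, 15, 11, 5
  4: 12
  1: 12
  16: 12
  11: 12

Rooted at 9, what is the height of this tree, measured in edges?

3

A deepest node is 3, reached by 9–12–2–3.
That path has 3 edges, so the height is 3.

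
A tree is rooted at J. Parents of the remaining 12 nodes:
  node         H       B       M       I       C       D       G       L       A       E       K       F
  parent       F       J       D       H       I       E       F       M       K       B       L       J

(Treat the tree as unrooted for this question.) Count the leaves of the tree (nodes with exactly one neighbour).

3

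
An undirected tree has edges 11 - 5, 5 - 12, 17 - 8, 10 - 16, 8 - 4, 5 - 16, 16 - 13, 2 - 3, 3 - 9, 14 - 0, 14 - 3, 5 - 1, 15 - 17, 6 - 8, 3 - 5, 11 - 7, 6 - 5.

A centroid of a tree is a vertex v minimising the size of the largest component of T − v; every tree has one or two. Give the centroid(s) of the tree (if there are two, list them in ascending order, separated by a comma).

5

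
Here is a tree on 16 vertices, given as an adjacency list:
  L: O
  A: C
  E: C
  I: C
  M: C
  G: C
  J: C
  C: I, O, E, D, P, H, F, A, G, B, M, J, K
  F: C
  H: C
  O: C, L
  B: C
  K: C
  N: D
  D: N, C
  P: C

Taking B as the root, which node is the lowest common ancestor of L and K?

C

Ancestors of L (toward the root): L, O, C, B.
Ancestors of K: K, C, B.
The deepest node appearing in both lists is C.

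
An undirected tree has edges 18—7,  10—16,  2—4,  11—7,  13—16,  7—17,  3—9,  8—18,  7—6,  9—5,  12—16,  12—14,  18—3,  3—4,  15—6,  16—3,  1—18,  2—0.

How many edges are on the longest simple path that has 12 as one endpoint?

The node farthest from 12 is 15, via 12-16-3-18-7-6-15 — 6 edges.

6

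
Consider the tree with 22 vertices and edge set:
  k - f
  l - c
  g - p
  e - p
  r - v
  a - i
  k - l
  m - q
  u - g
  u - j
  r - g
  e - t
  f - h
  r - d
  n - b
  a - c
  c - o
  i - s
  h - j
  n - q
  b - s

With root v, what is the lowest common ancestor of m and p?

g

Ancestors of m (toward the root): m, q, n, b, s, i, a, c, l, k, f, h, j, u, g, r, v.
Ancestors of p: p, g, r, v.
The deepest node appearing in both lists is g.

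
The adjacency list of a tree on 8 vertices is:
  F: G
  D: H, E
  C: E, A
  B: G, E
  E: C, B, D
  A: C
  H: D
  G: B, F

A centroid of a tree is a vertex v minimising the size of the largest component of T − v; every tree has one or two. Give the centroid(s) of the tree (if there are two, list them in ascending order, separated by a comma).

E

Removing E splits the tree into components of sizes 3, 2, 2; the largest is 3 ≤ ⌊8/2⌋ = 4.
Every other node leaves some component of size > 4, so the centroid is unique.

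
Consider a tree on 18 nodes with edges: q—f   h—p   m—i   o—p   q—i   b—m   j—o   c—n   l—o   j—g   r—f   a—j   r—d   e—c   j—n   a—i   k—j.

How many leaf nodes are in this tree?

7

Degree-1 nodes: b, d, e, g, h, k, l — 7 of them.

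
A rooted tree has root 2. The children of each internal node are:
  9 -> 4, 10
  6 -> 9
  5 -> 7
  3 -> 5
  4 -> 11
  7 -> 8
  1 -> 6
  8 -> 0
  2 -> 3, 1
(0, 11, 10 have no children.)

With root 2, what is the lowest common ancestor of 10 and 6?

Path 10→root: 10 9 6 1 2; path 6→root: 6 1 2.
First common node: 6.

6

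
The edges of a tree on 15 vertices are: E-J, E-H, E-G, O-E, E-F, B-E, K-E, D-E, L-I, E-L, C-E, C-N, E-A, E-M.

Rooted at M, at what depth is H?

Path from M to H: M – E – H, which has 2 edges.

2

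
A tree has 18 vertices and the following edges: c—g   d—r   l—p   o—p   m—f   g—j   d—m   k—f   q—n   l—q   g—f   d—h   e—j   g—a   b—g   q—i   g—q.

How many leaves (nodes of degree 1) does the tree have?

The leaves are a, b, c, e, h, i, k, n, o, r.
That is 10 leaves.

10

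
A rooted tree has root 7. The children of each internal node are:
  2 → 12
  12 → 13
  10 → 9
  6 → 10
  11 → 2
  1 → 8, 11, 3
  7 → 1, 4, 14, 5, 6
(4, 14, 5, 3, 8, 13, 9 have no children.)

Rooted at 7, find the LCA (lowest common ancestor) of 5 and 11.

7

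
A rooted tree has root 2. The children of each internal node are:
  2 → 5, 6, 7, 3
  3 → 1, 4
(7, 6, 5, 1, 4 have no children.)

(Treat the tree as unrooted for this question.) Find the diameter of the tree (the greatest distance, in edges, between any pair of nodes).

3

Starting from 7, a farthest node is 1 at distance 3.
One longest path: 7–2–3–1.
So the diameter is 3.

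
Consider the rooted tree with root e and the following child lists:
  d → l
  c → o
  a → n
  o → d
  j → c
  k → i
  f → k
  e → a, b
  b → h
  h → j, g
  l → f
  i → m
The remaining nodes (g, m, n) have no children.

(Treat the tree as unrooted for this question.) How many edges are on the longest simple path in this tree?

Starting from n, a farthest node is m at distance 13.
One longest path: n-a-e-b-h-j-c-o-d-l-f-k-i-m.
So the diameter is 13.

13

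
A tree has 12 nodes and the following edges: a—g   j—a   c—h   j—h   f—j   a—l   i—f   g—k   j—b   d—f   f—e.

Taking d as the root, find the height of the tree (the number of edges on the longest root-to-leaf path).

A deepest node is k, reached by d → f → j → a → g → k.
That path has 5 edges, so the height is 5.

5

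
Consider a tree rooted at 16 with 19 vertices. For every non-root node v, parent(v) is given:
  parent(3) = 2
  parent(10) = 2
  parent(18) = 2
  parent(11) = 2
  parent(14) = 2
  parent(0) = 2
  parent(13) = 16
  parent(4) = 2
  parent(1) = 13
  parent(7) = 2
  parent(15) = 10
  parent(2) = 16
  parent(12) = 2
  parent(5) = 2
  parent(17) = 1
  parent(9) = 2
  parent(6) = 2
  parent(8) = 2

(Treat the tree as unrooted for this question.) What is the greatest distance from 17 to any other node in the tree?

6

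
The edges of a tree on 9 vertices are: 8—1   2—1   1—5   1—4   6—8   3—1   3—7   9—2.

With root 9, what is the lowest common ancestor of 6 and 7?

6's ancestor chain is 6, 8, 1, 2, 9 and 7's is 7, 3, 1, 2, 9; they first meet at 1.

1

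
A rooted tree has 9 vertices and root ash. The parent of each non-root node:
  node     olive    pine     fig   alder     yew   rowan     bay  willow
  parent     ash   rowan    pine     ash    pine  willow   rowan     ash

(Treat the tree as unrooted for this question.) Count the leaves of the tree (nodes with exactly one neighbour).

5

The leaves are alder, bay, fig, olive, yew.
That is 5 leaves.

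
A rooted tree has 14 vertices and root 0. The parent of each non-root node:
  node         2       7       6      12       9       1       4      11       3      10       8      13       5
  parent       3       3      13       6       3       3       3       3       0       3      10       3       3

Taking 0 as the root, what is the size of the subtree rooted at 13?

3

Descendants of 13 (including itself): 13, 6, 12. That's 3.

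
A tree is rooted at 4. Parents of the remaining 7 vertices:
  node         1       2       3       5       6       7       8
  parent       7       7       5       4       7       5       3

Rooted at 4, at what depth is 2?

4 – 5 – 7 – 2 — 3 edges.

3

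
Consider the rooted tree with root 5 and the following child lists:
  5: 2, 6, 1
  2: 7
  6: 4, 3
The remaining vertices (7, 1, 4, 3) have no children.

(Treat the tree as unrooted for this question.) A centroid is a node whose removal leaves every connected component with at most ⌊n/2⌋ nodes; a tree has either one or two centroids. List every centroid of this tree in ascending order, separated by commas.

5

If 5 is removed the pieces have sizes 3, 2, 1, all ≤ ⌊7/2⌋ = 3.
Every other node leaves some component of size > 3, so the centroid is unique.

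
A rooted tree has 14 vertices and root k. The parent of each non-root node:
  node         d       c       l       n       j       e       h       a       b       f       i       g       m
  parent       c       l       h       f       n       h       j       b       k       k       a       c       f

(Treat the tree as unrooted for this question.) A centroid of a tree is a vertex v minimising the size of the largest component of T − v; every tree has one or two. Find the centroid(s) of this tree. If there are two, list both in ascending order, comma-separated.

j, n

If j is removed the pieces have sizes 7, 6, all ≤ ⌊14/2⌋ = 7.
Its neighbour n also leaves a largest component of size 7, so both are centroids.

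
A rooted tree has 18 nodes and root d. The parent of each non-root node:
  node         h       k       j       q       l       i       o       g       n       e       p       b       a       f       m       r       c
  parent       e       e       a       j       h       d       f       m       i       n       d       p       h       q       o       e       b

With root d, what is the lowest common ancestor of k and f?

k's ancestor chain is k, e, n, i, d and f's is f, q, j, a, h, e, n, i, d; they first meet at e.

e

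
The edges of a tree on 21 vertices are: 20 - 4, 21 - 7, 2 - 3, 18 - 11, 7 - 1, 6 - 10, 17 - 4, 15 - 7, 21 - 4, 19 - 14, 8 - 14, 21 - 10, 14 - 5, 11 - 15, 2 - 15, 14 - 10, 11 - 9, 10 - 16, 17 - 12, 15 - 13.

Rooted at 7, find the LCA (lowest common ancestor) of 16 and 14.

10

Ancestors of 16 (toward the root): 16, 10, 21, 7.
Ancestors of 14: 14, 10, 21, 7.
The deepest node appearing in both lists is 10.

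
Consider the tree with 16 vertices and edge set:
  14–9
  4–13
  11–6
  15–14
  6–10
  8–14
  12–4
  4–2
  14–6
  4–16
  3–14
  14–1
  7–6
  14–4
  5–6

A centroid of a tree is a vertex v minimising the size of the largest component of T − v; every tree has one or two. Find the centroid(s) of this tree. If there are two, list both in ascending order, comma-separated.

14

Delete 14: the remaining components have sizes 5, 5, 1, 1, 1, 1, 1. Max 5 ≤ 8, so 14 is a centroid.
Every other node leaves some component of size > 8, so the centroid is unique.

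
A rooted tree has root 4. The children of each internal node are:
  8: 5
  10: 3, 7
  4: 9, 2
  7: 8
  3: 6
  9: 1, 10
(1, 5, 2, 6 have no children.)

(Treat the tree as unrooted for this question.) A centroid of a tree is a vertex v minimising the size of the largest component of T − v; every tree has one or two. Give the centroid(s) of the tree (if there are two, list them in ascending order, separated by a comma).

Removing 10 splits the tree into components of sizes 4, 3, 2; the largest is 4 ≤ ⌊10/2⌋ = 5.
Every other node leaves some component of size > 5, so the centroid is unique.

10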